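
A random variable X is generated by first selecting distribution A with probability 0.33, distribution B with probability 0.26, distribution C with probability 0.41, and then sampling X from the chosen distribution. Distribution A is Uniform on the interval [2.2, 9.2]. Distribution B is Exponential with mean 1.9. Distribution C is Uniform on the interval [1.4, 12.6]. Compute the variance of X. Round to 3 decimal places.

Per component, A: μ=5.7, E[X²]=36.5733; B: μ=1.9, E[X²]=7.22; C: μ=7, E[X²]=59.4533.
E[X] = 0.33·5.7 + 0.26·1.9 + 0.41·7 = 5.245.
E[X²] = 0.33·36.5733 + 0.26·7.22 + 0.41·59.4533 = 38.3223.
Var(X) = E[X²] − (E[X])² = 38.3223 − 27.51 = 10.8122.

10.812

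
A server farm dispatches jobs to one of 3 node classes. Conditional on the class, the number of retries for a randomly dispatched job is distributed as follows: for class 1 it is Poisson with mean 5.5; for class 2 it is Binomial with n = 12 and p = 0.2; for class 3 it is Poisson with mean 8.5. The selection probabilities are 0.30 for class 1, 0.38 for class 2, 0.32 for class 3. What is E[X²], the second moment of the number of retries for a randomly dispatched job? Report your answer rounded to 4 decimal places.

For each component E[X²] = Var + (mean)², giving 1: 35.75; 2: 7.68; 3: 80.75.
Overall E[X²] = 0.3·35.75 + 0.38·7.68 + 0.32·80.75 = 39.4834.

39.4834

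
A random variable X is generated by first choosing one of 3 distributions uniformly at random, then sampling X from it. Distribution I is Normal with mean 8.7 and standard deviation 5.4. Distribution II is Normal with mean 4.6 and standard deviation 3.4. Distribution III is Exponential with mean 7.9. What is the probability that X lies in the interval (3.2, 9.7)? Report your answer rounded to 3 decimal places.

0.462

Conditional on each component, P(3.2 < X < 9.7): I: 0.419242; II: 0.592937; III: 0.374012.
By total probability, P(3.2 < X < 9.7) = 0.333333·0.419242 + 0.333333·0.592937 + 0.333333·0.374012 = 0.462064.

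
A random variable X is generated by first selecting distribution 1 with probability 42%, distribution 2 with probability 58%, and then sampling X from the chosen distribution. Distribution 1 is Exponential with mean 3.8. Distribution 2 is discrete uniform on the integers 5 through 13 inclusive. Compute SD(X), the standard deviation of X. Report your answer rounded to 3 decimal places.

4.064

Per component, 1: μ=3.8, E[X²]=28.88; 2: μ=9, E[X²]=87.6667.
E[X] = 0.42·3.8 + 0.58·9 = 6.816.
E[X²] = 0.42·28.88 + 0.58·87.6667 = 62.9763.
Var(X) = E[X²] − (E[X])² = 62.9763 − 46.4579 = 16.5184.
SD(X) = √16.5184 = 4.06428.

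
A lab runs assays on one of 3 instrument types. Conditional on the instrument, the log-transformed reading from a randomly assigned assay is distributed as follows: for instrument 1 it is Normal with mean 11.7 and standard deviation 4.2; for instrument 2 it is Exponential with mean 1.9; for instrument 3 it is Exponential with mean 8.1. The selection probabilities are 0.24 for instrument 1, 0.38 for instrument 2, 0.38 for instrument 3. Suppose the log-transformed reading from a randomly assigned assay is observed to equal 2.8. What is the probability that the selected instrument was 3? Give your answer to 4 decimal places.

Likelihoods f(2.8 | ·): 1: 0.0100598; 2: 0.120568; 3: 0.0873753.
Posterior ∝ prior × likelihood. Numerator for 3: 0.38·0.0873753 = 0.0332026.
Normalizing constant: 0.24·0.0100598 + 0.38·0.120568 + 0.38·0.0873753 = 0.081433.
P(3 | observation) = 0.0332026 / 0.081433 = 0.407729.

0.4077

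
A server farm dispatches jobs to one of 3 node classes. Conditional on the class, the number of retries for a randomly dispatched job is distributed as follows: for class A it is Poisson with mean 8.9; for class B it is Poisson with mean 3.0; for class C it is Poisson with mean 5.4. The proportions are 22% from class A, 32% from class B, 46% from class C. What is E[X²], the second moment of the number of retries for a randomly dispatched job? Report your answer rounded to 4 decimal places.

39.1218

For each component E[X²] = Var + (mean)², giving A: 88.11; B: 12; C: 34.56.
Overall E[X²] = 0.22·88.11 + 0.32·12 + 0.46·34.56 = 39.1218.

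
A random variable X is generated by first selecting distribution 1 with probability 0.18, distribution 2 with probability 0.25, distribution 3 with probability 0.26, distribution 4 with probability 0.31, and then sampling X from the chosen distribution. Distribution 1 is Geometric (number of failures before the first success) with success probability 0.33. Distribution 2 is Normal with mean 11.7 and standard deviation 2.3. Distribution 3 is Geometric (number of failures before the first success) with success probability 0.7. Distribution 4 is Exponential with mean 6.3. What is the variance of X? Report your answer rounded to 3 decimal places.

33.534

Per component, 1: μ=2.0303, E[X²]=10.2746; 2: μ=11.7, E[X²]=142.18; 3: μ=0.428571, E[X²]=0.795918; 4: μ=6.3, E[X²]=79.38.
E[X] = 0.18·2.0303 + 0.25·11.7 + 0.26·0.428571 + 0.31·6.3 = 5.35488.
E[X²] = 0.18·10.2746 + 0.25·142.18 + 0.26·0.795918 + 0.31·79.38 = 62.2092.
Var(X) = E[X²] − (E[X])² = 62.2092 − 28.6748 = 33.5344.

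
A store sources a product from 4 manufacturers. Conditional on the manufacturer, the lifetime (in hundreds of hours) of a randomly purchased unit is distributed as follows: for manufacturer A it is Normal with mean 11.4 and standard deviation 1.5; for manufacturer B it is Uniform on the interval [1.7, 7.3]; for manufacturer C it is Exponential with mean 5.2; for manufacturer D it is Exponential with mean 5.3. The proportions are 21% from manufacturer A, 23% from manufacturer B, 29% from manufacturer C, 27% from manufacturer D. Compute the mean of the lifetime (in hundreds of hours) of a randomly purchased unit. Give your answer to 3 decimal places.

6.368

Component means — A: 11.4; B: 4.5; C: 5.2; D: 5.3.
E[X] = 0.21·11.4 + 0.23·4.5 + 0.29·5.2 + 0.27·5.3 = 6.368.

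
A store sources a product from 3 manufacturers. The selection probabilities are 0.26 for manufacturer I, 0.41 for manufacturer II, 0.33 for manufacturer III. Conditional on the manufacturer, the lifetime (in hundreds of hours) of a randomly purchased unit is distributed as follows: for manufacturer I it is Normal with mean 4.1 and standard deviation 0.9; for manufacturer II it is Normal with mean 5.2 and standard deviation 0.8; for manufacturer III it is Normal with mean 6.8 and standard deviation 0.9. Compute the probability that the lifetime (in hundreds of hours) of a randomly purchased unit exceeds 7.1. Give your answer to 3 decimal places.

Conditional on each manufacturer, P(X > 7.1): I: 0.00042906; II: 0.00877448; III: 0.369441.
By total probability, P(X > 7.1) = 0.26·0.00042906 + 0.41·0.00877448 + 0.33·0.369441 = 0.125625.

0.126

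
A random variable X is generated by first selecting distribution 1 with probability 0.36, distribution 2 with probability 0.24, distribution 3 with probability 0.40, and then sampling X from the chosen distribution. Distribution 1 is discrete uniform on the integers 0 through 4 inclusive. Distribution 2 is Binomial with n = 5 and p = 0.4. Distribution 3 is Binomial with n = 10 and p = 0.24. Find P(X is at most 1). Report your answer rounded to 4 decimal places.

Conditional on each component, P(X ≤ 1): 1: 0.4; 2: 0.33696; 3: 0.267306.
By total probability, P(X ≤ 1) = 0.36·0.4 + 0.24·0.33696 + 0.4·0.267306 = 0.331793.

0.3318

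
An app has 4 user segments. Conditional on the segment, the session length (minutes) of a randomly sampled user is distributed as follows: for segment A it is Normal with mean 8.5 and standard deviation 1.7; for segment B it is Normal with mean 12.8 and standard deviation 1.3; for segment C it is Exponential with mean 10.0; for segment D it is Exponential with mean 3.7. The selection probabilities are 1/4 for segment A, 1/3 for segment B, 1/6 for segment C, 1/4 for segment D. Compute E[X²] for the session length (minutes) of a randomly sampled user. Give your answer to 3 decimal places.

For each component E[X²] = Var + (mean)², giving A: 75.14; B: 165.53; C: 200; D: 27.38.
Overall E[X²] = 0.25·75.14 + 0.333333·165.53 + 0.166667·200 + 0.25·27.38 = 114.14.

114.140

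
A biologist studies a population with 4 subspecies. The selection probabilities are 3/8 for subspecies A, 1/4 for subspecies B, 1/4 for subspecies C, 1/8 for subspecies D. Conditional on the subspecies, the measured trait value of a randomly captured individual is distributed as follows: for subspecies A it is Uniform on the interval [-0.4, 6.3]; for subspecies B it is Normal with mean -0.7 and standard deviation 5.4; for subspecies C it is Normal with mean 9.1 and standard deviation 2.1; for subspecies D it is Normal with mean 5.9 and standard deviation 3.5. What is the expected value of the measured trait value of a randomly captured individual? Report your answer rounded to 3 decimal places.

Component means — A: 2.95; B: -0.7; C: 9.1; D: 5.9.
E[X] = 0.375·2.95 + 0.25·-0.7 + 0.25·9.1 + 0.125·5.9 = 3.94375.

3.944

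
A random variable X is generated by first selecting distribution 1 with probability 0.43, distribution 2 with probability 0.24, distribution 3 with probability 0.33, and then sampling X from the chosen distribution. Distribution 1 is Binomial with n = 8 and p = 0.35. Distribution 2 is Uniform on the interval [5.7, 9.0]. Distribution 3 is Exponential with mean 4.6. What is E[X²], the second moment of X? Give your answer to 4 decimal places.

31.3026

For each component E[X²] = Var + (mean)², giving 1: 9.66; 2: 54.93; 3: 42.32.
Overall E[X²] = 0.43·9.66 + 0.24·54.93 + 0.33·42.32 = 31.3026.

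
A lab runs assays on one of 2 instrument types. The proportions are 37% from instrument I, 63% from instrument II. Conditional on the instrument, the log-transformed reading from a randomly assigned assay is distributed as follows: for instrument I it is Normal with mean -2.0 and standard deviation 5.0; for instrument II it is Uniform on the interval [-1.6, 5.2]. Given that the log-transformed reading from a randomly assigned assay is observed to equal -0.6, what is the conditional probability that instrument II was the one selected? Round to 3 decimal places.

Likelihoods f(-0.6 | ·): I: 0.0767213; II: 0.147059.
Posterior ∝ prior × likelihood. Numerator for II: 0.63·0.147059 = 0.0926471.
Normalizing constant: 0.37·0.0767213 + 0.63·0.147059 = 0.121034.
P(II | observation) = 0.0926471 / 0.121034 = 0.765464.

0.765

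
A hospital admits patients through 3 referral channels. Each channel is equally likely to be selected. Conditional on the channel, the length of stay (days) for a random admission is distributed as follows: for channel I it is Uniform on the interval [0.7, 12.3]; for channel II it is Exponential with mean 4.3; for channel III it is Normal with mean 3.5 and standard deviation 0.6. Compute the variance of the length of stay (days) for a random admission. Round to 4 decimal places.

11.6300

Per component, I: μ=6.5, E[X²]=53.4633; II: μ=4.3, E[X²]=36.98; III: μ=3.5, E[X²]=12.61.
E[X] = 0.333333·6.5 + 0.333333·4.3 + 0.333333·3.5 = 4.76667.
E[X²] = 0.333333·53.4633 + 0.333333·36.98 + 0.333333·12.61 = 34.3511.
Var(X) = E[X²] − (E[X])² = 34.3511 − 22.7211 = 11.63.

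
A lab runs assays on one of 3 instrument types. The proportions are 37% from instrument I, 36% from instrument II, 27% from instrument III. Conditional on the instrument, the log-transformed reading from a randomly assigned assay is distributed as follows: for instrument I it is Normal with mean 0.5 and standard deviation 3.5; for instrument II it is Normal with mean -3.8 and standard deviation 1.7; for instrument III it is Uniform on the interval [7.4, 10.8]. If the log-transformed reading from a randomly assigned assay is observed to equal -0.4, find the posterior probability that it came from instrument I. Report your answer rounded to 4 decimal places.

0.7811

Likelihoods f(-0.4 | ·): I: 0.110277; II: 0.0317594; III: 0.
Posterior ∝ prior × likelihood. Numerator for I: 0.37·0.110277 = 0.0408024.
Normalizing constant: 0.37·0.110277 + 0.36·0.0317594 + 0.27·0 = 0.0522358.
P(I | observation) = 0.0408024 / 0.0522358 = 0.78112.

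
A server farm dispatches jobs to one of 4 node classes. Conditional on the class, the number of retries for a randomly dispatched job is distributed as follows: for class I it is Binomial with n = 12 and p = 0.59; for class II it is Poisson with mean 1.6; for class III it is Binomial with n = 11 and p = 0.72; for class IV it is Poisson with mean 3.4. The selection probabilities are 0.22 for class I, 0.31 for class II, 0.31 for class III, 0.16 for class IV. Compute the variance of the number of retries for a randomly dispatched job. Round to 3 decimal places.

9.951

Per component, I: μ=7.08, E[X²]=53.0292; II: μ=1.6, E[X²]=4.16; III: μ=7.92, E[X²]=64.944; IV: μ=3.4, E[X²]=14.96.
E[X] = 0.22·7.08 + 0.31·1.6 + 0.31·7.92 + 0.16·3.4 = 5.0528.
E[X²] = 0.22·53.0292 + 0.31·4.16 + 0.31·64.944 + 0.16·14.96 = 35.4823.
Var(X) = E[X²] − (E[X])² = 35.4823 − 25.5308 = 9.95148.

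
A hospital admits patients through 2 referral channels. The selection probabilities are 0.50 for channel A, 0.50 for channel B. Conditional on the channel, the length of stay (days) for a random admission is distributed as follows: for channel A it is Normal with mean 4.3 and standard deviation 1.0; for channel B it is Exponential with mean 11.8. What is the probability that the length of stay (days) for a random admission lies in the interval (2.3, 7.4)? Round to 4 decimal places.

Conditional on each channel, P(2.3 < X < 7.4): A: 0.976282; B: 0.288776.
By total probability, P(2.3 < X < 7.4) = 0.5·0.976282 + 0.5·0.288776 = 0.632529.

0.6325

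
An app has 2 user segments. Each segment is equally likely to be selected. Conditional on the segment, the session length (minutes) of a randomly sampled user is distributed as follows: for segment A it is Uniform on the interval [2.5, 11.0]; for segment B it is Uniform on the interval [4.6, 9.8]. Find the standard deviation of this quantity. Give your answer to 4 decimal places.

Per component, A: μ=6.75, E[X²]=51.5833; B: μ=7.2, E[X²]=54.0933.
E[X] = 0.5·6.75 + 0.5·7.2 = 6.975.
E[X²] = 0.5·51.5833 + 0.5·54.0933 = 52.8383.
Var(X) = E[X²] − (E[X])² = 52.8383 − 48.6506 = 4.18771.
SD(X) = √4.18771 = 2.04639.

2.0464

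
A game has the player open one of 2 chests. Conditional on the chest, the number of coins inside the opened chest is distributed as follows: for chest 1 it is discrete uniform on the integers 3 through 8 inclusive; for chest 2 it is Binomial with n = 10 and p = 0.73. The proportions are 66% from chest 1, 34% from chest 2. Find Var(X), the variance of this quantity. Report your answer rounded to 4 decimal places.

Per component, 1: μ=5.5, E[X²]=33.1667; 2: μ=7.3, E[X²]=55.261.
E[X] = 0.66·5.5 + 0.34·7.3 = 6.112.
E[X²] = 0.66·33.1667 + 0.34·55.261 = 40.6787.
Var(X) = E[X²] − (E[X])² = 40.6787 − 37.3565 = 3.3222.

3.3222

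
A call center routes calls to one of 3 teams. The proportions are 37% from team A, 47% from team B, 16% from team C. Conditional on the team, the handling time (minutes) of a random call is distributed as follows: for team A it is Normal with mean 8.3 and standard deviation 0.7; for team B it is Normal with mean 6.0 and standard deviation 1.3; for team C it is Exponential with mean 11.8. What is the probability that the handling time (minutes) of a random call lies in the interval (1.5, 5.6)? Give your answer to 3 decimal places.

Conditional on each team, P(1.5 < X < 5.6): A: 5.73601e-05; B: 0.37889; C: 0.258481.
By total probability, P(1.5 < X < 5.6) = 0.37·5.73601e-05 + 0.47·0.37889 + 0.16·0.258481 = 0.219456.

0.219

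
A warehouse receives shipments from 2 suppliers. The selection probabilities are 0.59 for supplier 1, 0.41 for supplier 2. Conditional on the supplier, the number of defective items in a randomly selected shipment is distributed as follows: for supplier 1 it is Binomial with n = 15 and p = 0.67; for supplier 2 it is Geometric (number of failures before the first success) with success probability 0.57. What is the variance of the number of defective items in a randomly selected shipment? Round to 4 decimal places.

Per component, 1: μ=10.05, E[X²]=104.319; 2: μ=0.754386, E[X²]=1.89258.
E[X] = 0.59·10.05 + 0.41·0.754386 = 6.2388.
E[X²] = 0.59·104.319 + 0.41·1.89258 = 62.3242.
Var(X) = E[X²] − (E[X])² = 62.3242 − 38.9226 = 23.4016.

23.4016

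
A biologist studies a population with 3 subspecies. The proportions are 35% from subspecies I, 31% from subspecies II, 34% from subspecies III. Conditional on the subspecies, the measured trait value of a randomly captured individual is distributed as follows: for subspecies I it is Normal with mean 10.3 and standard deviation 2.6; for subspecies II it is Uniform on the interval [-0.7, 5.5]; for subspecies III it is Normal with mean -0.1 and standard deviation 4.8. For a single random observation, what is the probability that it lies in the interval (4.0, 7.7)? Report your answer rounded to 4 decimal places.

Conditional on each subspecies, P(4.0 < X < 7.7): I: 0.15096; II: 0.241935; III: 0.144425.
By total probability, P(4.0 < X < 7.7) = 0.35·0.15096 + 0.31·0.241935 + 0.34·0.144425 = 0.176941.

0.1769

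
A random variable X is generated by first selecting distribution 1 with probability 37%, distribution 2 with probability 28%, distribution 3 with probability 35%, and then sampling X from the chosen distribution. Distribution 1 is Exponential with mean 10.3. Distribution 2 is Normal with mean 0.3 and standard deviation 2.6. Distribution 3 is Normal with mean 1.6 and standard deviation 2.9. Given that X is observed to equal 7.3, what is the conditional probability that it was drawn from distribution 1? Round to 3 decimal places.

0.685

Likelihoods f(7.3 | ·): 1: 0.0477927; 2: 0.00409205; 3: 0.019935.
Posterior ∝ prior × likelihood. Numerator for 1: 0.37·0.0477927 = 0.0176833.
Normalizing constant: 0.37·0.0477927 + 0.28·0.00409205 + 0.35·0.019935 = 0.0258063.
P(1 | observation) = 0.0176833 / 0.0258063 = 0.685231.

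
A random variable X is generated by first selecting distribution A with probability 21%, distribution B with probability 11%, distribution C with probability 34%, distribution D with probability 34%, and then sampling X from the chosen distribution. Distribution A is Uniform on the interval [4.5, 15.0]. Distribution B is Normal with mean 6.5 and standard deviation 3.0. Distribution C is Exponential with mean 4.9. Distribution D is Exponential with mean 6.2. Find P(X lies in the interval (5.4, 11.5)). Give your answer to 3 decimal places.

Conditional on each component, P(5.4 < X < 11.5): A: 0.580952; B: 0.595276; C: 0.236531; D: 0.262068.
By total probability, P(5.4 < X < 11.5) = 0.21·0.580952 + 0.11·0.595276 + 0.34·0.236531 + 0.34·0.262068 = 0.357004.

0.357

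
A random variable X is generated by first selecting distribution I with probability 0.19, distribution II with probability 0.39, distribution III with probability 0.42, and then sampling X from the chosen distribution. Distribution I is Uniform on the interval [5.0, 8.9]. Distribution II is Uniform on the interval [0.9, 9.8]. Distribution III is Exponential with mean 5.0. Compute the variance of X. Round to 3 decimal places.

Per component, I: μ=6.95, E[X²]=49.57; II: μ=5.35, E[X²]=35.2233; III: μ=5, E[X²]=50.
E[X] = 0.19·6.95 + 0.39·5.35 + 0.42·5 = 5.507.
E[X²] = 0.19·49.57 + 0.39·35.2233 + 0.42·50 = 44.1554.
Var(X) = E[X²] − (E[X])² = 44.1554 − 30.327 = 13.8284.

13.828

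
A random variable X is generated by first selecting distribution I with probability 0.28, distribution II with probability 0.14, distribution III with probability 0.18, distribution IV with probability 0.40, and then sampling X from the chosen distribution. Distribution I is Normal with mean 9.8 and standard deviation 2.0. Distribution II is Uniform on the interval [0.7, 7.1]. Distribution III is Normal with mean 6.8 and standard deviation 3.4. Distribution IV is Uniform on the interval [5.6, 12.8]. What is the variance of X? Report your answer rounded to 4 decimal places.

Per component, I: μ=9.8, E[X²]=100.04; II: μ=3.9, E[X²]=18.6233; III: μ=6.8, E[X²]=57.8; IV: μ=9.2, E[X²]=88.96.
E[X] = 0.28·9.8 + 0.14·3.9 + 0.18·6.8 + 0.4·9.2 = 8.194.
E[X²] = 0.28·100.04 + 0.14·18.6233 + 0.18·57.8 + 0.4·88.96 = 76.6065.
Var(X) = E[X²] − (E[X])² = 76.6065 − 67.1416 = 9.46483.

9.4648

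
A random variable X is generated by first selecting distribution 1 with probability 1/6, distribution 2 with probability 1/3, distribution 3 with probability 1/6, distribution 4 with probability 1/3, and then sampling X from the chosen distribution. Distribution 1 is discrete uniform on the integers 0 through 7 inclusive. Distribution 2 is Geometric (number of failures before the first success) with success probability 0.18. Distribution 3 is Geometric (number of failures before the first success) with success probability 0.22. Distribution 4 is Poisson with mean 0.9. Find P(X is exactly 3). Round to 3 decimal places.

0.088

Conditional on each component, P(X = 3): 1: 0.125; 2: 0.0992462; 3: 0.104401; 4: 0.0493982.
By total probability, P(X = 3) = 0.166667·0.125 + 0.333333·0.0992462 + 0.166667·0.104401 + 0.333333·0.0493982 = 0.0877817.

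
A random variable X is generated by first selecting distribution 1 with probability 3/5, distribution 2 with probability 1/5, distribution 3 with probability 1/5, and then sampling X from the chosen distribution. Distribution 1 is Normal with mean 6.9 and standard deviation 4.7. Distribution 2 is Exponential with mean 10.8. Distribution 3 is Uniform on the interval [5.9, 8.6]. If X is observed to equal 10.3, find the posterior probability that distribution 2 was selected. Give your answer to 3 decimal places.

Likelihoods f(10.3 | ·): 1: 0.0653395; 2: 0.035677; 3: 0.
Posterior ∝ prior × likelihood. Numerator for 2: 0.2·0.035677 = 0.00713539.
Normalizing constant: 0.6·0.0653395 + 0.2·0.035677 + 0.2·0 = 0.0463391.
P(2 | observation) = 0.00713539 / 0.0463391 = 0.153982.

0.154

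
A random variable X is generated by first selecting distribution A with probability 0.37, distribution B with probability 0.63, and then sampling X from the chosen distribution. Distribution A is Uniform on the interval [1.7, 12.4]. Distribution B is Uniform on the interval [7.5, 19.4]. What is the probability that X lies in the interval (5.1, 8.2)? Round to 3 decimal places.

Conditional on each component, P(5.1 < X < 8.2): A: 0.28972; B: 0.0588235.
By total probability, P(5.1 < X < 8.2) = 0.37·0.28972 + 0.63·0.0588235 = 0.144255.

0.144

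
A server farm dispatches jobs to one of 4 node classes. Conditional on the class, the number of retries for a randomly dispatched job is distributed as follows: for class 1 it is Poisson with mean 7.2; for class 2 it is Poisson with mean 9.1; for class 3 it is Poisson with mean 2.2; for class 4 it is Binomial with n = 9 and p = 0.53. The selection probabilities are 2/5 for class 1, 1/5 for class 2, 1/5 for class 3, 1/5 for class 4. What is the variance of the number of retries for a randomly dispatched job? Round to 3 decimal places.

Per component, 1: μ=7.2, E[X²]=59.04; 2: μ=9.1, E[X²]=91.91; 3: μ=2.2, E[X²]=7.04; 4: μ=4.77, E[X²]=24.9948.
E[X] = 0.4·7.2 + 0.2·9.1 + 0.2·2.2 + 0.2·4.77 = 6.094.
E[X²] = 0.4·59.04 + 0.2·91.91 + 0.2·7.04 + 0.2·24.9948 = 48.405.
Var(X) = E[X²] − (E[X])² = 48.405 − 37.1368 = 11.2681.

11.268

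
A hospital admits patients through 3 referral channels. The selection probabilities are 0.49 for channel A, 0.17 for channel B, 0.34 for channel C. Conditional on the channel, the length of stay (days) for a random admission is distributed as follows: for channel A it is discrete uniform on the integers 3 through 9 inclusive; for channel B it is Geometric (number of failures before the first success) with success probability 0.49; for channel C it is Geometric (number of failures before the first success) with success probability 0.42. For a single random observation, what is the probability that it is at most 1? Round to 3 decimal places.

0.351

Conditional on each channel, P(X ≤ 1): A: 0; B: 0.7399; C: 0.6636.
By total probability, P(X ≤ 1) = 0.49·0 + 0.17·0.7399 + 0.34·0.6636 = 0.351407.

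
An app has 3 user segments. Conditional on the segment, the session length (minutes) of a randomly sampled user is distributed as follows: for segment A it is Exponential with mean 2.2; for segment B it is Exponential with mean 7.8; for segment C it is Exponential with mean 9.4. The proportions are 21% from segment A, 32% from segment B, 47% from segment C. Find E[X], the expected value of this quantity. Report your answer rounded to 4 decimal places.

Component means — A: 2.2; B: 7.8; C: 9.4.
E[X] = 0.21·2.2 + 0.32·7.8 + 0.47·9.4 = 7.376.

7.3760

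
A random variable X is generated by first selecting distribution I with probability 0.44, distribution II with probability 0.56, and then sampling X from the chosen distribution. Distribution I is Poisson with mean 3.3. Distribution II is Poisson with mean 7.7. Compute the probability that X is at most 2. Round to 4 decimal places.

Conditional on each component, P(X ≤ 2): I: 0.359426; II: 0.0173637.
By total probability, P(X ≤ 2) = 0.44·0.359426 + 0.56·0.0173637 = 0.167871.

0.1679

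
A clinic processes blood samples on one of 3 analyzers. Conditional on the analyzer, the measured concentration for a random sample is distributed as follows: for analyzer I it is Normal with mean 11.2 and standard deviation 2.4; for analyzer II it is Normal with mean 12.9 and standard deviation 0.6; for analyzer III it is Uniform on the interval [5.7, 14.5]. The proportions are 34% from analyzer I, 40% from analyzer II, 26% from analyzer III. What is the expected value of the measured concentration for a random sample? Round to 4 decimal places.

Component means — I: 11.2; II: 12.9; III: 10.1.
E[X] = 0.34·11.2 + 0.4·12.9 + 0.26·10.1 = 11.594.

11.5940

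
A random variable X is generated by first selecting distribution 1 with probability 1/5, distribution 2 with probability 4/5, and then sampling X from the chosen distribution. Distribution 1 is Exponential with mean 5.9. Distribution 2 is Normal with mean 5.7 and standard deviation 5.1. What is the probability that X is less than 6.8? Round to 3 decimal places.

0.605

Conditional on each component, P(X < 6.8): 1: 0.684167; 2: 0.585384.
By total probability, P(X < 6.8) = 0.2·0.684167 + 0.8·0.585384 = 0.605141.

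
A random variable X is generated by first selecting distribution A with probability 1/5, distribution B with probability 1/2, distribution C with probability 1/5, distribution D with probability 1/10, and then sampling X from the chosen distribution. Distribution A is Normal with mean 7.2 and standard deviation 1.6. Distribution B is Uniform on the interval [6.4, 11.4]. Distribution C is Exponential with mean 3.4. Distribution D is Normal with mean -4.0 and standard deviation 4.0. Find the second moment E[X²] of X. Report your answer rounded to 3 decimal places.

For each component E[X²] = Var + (mean)², giving A: 54.4; B: 81.2933; C: 23.12; D: 32.
Overall E[X²] = 0.2·54.4 + 0.5·81.2933 + 0.2·23.12 + 0.1·32 = 59.3507.

59.351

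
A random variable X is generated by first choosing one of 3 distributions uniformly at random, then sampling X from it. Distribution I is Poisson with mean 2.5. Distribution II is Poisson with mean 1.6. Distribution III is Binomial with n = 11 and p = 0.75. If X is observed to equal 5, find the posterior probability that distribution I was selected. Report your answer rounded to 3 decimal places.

Likelihoods P(X=5 | ·): I: 0.0668009; II: 0.017642; III: 0.0267663.
Posterior ∝ prior × likelihood. Numerator for I: 0.333333·0.0668009 = 0.022267.
Normalizing constant: 0.333333·0.0668009 + 0.333333·0.017642 + 0.333333·0.0267663 = 0.0370697.
P(I | observation) = 0.022267 / 0.0370697 = 0.600678.

0.601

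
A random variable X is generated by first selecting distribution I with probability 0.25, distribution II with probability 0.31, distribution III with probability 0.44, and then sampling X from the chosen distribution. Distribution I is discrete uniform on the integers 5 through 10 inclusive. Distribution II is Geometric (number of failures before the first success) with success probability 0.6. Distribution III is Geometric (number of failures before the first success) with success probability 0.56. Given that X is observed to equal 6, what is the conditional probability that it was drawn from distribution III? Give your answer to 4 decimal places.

0.0404

Likelihoods P(X=6 | ·): I: 0.166667; II: 0.0024576; III: 0.00406354.
Posterior ∝ prior × likelihood. Numerator for III: 0.44·0.00406354 = 0.00178796.
Normalizing constant: 0.25·0.166667 + 0.31·0.0024576 + 0.44·0.00406354 = 0.0442165.
P(III | observation) = 0.00178796 / 0.0442165 = 0.0404364.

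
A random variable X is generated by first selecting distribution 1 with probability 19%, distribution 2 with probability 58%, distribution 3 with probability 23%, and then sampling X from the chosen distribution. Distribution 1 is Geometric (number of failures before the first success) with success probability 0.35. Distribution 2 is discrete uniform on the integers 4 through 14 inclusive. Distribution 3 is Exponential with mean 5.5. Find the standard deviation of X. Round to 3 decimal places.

4.648

Per component, 1: μ=1.85714, E[X²]=8.7551; 2: μ=9, E[X²]=91; 3: μ=5.5, E[X²]=60.5.
E[X] = 0.19·1.85714 + 0.58·9 + 0.23·5.5 = 6.83786.
E[X²] = 0.19·8.7551 + 0.58·91 + 0.23·60.5 = 68.3585.
Var(X) = E[X²] − (E[X])² = 68.3585 − 46.7563 = 21.6022.
SD(X) = √21.6022 = 4.64781.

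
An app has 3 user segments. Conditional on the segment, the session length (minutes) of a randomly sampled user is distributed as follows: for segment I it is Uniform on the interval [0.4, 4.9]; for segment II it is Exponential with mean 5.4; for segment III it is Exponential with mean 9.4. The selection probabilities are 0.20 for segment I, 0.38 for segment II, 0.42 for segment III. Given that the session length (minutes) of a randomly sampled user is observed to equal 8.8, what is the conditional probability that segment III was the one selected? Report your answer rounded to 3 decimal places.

Likelihoods f(8.8 | ·): I: 0; II: 0.0362967; III: 0.0417156.
Posterior ∝ prior × likelihood. Numerator for III: 0.42·0.0417156 = 0.0175206.
Normalizing constant: 0.2·0 + 0.38·0.0362967 + 0.42·0.0417156 = 0.0313133.
P(III | observation) = 0.0175206 / 0.0313133 = 0.559524.

0.560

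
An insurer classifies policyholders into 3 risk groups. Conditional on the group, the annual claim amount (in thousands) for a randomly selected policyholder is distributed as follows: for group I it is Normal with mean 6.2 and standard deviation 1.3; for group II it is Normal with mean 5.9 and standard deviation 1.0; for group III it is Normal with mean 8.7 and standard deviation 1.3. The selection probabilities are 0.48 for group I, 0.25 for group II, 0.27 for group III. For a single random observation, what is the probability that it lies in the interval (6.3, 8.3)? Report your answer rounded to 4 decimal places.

Conditional on each group, P(6.3 < X < 8.3): I: 0.416229; II: 0.336381; III: 0.346723.
By total probability, P(6.3 < X < 8.3) = 0.48·0.416229 + 0.25·0.336381 + 0.27·0.346723 = 0.3775.

0.3775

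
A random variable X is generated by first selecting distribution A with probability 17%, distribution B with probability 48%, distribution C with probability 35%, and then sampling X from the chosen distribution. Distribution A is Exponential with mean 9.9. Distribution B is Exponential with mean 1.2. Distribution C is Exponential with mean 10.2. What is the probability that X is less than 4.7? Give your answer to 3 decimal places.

0.664

Conditional on each component, P(X < 4.7): A: 0.377958; B: 0.980093; C: 0.369211.
By total probability, P(X < 4.7) = 0.17·0.377958 + 0.48·0.980093 + 0.35·0.369211 = 0.663921.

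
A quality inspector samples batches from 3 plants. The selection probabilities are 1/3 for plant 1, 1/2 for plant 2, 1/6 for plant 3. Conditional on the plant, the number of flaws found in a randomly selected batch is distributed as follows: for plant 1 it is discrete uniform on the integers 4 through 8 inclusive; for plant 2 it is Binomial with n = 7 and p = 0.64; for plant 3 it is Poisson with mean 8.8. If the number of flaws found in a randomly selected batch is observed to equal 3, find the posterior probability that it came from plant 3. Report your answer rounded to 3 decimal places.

Likelihoods P(X=3 | ·): 1: 0; 2: 0.154105; 3: 0.0171201.
Posterior ∝ prior × likelihood. Numerator for 3: 0.166667·0.0171201 = 0.00285334.
Normalizing constant: 0.333333·0 + 0.5·0.154105 + 0.166667·0.0171201 = 0.0799061.
P(3 | observation) = 0.00285334 / 0.0799061 = 0.0357087.

0.036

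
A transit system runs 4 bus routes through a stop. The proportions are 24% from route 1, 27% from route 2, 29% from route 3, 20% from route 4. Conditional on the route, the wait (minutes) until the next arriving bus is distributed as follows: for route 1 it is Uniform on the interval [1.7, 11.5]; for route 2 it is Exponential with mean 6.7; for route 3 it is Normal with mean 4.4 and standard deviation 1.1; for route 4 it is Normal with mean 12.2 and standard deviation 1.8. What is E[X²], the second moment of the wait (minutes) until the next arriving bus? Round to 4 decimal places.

72.9971

For each component E[X²] = Var + (mean)², giving 1: 51.5633; 2: 89.78; 3: 20.57; 4: 152.08.
Overall E[X²] = 0.24·51.5633 + 0.27·89.78 + 0.29·20.57 + 0.2·152.08 = 72.9971.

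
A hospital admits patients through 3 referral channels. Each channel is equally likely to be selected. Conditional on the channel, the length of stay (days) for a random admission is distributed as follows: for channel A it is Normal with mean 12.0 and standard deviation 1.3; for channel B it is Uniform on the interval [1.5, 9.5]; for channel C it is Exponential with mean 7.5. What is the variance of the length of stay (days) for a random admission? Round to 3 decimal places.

28.480

Per component, A: μ=12, E[X²]=145.69; B: μ=5.5, E[X²]=35.5833; C: μ=7.5, E[X²]=112.5.
E[X] = 0.333333·12 + 0.333333·5.5 + 0.333333·7.5 = 8.33333.
E[X²] = 0.333333·145.69 + 0.333333·35.5833 + 0.333333·112.5 = 97.9244.
Var(X) = E[X²] − (E[X])² = 97.9244 − 69.4444 = 28.48.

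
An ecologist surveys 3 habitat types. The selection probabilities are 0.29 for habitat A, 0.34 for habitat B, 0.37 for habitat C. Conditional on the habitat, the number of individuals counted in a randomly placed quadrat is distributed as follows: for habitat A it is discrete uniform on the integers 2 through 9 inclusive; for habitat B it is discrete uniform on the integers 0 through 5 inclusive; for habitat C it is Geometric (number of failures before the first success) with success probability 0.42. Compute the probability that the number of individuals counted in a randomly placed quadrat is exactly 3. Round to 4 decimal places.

Conditional on each habitat, P(X = 3): A: 0.125; B: 0.166667; C: 0.081947.
By total probability, P(X = 3) = 0.29·0.125 + 0.34·0.166667 + 0.37·0.081947 = 0.123237.

0.1232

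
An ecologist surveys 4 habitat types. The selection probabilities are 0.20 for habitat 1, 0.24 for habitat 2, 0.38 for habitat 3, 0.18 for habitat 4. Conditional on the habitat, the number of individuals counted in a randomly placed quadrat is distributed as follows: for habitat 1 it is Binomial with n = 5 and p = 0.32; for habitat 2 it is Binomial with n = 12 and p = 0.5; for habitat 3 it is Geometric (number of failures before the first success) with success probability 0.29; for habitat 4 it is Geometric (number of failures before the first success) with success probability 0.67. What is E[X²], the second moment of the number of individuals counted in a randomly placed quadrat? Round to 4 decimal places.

For each component E[X²] = Var + (mean)², giving 1: 3.648; 2: 39; 3: 14.4364; 4: 0.977723.
Overall E[X²] = 0.2·3.648 + 0.24·39 + 0.38·14.4364 + 0.18·0.977723 = 15.7514.

15.7514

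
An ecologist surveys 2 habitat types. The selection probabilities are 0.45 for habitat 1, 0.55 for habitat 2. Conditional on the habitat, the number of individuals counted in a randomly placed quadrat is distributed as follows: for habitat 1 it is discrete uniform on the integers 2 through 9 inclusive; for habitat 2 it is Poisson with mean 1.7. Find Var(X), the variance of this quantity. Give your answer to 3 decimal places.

Per component, 1: μ=5.5, E[X²]=35.5; 2: μ=1.7, E[X²]=4.59.
E[X] = 0.45·5.5 + 0.55·1.7 = 3.41.
E[X²] = 0.45·35.5 + 0.55·4.59 = 18.4995.
Var(X) = E[X²] − (E[X])² = 18.4995 − 11.6281 = 6.8714.

6.871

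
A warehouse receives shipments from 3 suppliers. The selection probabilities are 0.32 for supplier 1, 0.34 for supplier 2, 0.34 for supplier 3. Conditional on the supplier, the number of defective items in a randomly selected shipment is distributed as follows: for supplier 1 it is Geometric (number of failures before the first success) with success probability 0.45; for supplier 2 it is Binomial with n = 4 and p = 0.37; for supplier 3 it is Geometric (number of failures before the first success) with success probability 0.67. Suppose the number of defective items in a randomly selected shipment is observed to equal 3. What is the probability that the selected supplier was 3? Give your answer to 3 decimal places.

0.108

Likelihoods P(X=3 | ·): 1: 0.0748688; 2: 0.127646; 3: 0.0240778.
Posterior ∝ prior × likelihood. Numerator for 3: 0.34·0.0240778 = 0.00818645.
Normalizing constant: 0.32·0.0748688 + 0.34·0.127646 + 0.34·0.0240778 = 0.0755439.
P(3 | observation) = 0.00818645 / 0.0755439 = 0.108367.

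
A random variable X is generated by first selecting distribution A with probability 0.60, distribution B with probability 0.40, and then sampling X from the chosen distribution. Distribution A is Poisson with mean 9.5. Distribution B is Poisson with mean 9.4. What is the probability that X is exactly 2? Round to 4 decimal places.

Conditional on each component, P(X = 2): A: 0.00337769; B: 0.00365475.
By total probability, P(X = 2) = 0.6·0.00337769 + 0.4·0.00365475 = 0.00348851.

0.0035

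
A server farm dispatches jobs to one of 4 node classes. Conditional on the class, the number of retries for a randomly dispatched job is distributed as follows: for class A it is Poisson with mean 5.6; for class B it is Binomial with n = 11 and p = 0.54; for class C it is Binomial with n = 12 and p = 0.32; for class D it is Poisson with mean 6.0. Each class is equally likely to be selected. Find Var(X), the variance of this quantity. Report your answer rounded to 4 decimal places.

Per component, A: μ=5.6, E[X²]=36.96; B: μ=5.94, E[X²]=38.016; C: μ=3.84, E[X²]=17.3568; D: μ=6, E[X²]=42.
E[X] = 0.25·5.6 + 0.25·5.94 + 0.25·3.84 + 0.25·6 = 5.345.
E[X²] = 0.25·36.96 + 0.25·38.016 + 0.25·17.3568 + 0.25·42 = 33.5832.
Var(X) = E[X²] − (E[X])² = 33.5832 − 28.569 = 5.01418.

5.0142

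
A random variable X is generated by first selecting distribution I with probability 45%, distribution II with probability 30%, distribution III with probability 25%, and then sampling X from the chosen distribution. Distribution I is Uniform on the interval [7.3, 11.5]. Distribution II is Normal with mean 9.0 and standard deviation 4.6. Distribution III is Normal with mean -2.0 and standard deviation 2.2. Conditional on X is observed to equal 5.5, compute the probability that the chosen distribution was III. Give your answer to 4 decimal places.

Likelihoods f(5.5 | ·): I: 0; II: 0.0649293; III: 0.00054303.
Posterior ∝ prior × likelihood. Numerator for III: 0.25·0.00054303 = 0.000135757.
Normalizing constant: 0.45·0 + 0.3·0.0649293 + 0.25·0.00054303 = 0.0196146.
P(III | observation) = 0.000135757 / 0.0196146 = 0.00692126.

0.0069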